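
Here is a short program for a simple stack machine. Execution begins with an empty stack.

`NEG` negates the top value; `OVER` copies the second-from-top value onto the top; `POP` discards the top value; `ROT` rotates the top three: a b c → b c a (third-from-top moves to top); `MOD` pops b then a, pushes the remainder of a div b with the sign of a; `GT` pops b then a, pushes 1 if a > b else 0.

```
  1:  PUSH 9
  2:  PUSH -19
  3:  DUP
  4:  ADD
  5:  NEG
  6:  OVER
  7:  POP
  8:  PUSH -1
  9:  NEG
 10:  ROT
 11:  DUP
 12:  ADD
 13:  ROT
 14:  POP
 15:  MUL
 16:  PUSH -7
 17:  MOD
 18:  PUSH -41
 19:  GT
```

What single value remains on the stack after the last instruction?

1

PUSH 9    9
PUSH -19  9 -19
DUP       9 -19 -19
ADD       9 -38
NEG       9 38
OVER      9 38 9
POP       9 38
PUSH -1   9 38 -1
NEG       9 38 1
ROT       38 1 9
DUP       38 1 9 9
ADD       38 1 18
ROT       1 18 38
POP       1 18
MUL       18
PUSH -7   18 -7
MOD       4
PUSH -41  4 -41
GT        1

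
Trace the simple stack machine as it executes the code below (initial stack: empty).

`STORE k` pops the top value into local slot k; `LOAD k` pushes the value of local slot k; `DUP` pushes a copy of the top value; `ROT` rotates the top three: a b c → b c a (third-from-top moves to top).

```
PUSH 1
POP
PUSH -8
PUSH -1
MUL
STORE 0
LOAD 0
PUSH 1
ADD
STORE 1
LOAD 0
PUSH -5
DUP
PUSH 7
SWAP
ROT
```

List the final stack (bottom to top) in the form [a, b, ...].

PUSH 1   [1]
POP      []
PUSH -8  [-8]
PUSH -1  [-8, -1]
MUL      [8]
STORE 0  []
LOAD 0   [8]
PUSH 1   [8, 1]
ADD      [9]
STORE 1  []
LOAD 0   [8]
PUSH -5  [8, -5]
DUP      [8, -5, -5]
PUSH 7   [8, -5, -5, 7]
SWAP     [8, -5, 7, -5]
ROT      [8, 7, -5, -5]

[8, 7, -5, -5]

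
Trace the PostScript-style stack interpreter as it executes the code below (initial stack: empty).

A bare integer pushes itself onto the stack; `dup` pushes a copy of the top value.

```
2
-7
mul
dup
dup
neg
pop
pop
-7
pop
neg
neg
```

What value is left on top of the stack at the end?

-14

2   → 2
-7  → 2 -7
mul → -14
dup → -14 -14
dup → -14 -14 -14
neg → -14 -14 14
pop → -14 -14
pop → -14
-7  → -14 -7
pop → -14
neg → 14
neg → -14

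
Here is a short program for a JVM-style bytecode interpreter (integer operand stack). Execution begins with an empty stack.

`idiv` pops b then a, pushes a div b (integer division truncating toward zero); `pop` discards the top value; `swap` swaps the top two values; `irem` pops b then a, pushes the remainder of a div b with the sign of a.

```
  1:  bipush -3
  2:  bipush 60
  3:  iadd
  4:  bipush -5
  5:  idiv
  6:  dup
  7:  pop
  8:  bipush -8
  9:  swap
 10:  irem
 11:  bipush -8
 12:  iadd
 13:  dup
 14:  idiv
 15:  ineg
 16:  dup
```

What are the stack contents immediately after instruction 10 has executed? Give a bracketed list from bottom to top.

[-8]

bipush -3 -> [-3]
bipush 60 -> [-3, 60]
iadd      -> [57]
bipush -5 -> [57, -5]
idiv      -> [-11]
dup       -> [-11, -11]
pop       -> [-11]
bipush -8 -> [-11, -8]
swap      -> [-8, -11]
irem      -> [-8]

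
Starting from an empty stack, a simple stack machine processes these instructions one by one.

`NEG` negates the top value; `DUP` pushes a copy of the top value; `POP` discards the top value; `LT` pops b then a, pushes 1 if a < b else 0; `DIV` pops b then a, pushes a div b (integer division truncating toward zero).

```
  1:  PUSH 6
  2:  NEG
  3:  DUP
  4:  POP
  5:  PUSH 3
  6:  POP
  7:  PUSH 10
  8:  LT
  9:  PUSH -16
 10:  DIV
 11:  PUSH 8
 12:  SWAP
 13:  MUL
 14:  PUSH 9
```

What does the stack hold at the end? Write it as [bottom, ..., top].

[0, 9]

PUSH 6   : 6
NEG      : -6
DUP      : -6 -6
POP      : -6
PUSH 3   : -6 3
POP      : -6
PUSH 10  : -6 10
LT       : 1
PUSH -16 : 1 -16
DIV      : 0
PUSH 8   : 0 8
SWAP     : 8 0
MUL      : 0
PUSH 9   : 0 9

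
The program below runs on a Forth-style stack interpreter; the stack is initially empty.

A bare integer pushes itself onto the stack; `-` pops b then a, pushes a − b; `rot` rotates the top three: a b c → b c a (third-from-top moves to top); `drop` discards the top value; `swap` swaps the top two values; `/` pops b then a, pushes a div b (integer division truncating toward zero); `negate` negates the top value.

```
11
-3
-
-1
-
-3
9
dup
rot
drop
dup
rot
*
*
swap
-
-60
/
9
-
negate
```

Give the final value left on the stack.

11     : 11
-3     : 11 -3
-      : 14
-1     : 14 -1
-      : 15
-3     : 15 -3
9      : 15 -3 9
dup    : 15 -3 9 9
rot    : 15 9 9 -3
drop   : 15 9 9
dup    : 15 9 9 9
rot    : 15 9 9 9
*      : 15 9 81
*      : 15 729
swap   : 729 15
-      : 714
-60    : 714 -60
/      : -11
9      : -11 9
-      : -20
negate : 20

20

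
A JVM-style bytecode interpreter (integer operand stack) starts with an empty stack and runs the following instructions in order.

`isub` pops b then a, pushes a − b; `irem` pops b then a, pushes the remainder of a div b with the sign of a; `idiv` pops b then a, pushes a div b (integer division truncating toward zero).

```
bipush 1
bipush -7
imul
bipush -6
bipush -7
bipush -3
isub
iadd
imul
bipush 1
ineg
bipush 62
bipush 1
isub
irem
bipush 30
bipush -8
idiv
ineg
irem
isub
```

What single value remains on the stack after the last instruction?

71

bipush 1  → 1
bipush -7 → 1 -7
imul      → -7
bipush -6 → -7 -6
bipush -7 → -7 -6 -7
bipush -3 → -7 -6 -7 -3
isub      → -7 -6 -4
iadd      → -7 -10
imul      → 70
bipush 1  → 70 1
ineg      → 70 -1
bipush 62 → 70 -1 62
bipush 1  → 70 -1 62 1
isub      → 70 -1 61
irem      → 70 -1
bipush 30 → 70 -1 30
bipush -8 → 70 -1 30 -8
idiv      → 70 -1 -3
ineg      → 70 -1 3
irem      → 70 -1
isub      → 71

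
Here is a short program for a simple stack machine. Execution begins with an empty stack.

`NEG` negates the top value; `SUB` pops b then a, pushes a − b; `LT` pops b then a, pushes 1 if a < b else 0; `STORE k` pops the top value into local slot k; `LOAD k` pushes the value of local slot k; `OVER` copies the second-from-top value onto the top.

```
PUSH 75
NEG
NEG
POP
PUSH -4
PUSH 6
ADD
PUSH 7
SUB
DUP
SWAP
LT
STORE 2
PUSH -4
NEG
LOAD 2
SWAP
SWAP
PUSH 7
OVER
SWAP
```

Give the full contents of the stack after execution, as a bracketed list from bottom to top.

[4, 0, 0, 7]

PUSH 75 : [75]
NEG     : [-75]
NEG     : [75]
POP     : []
PUSH -4 : [-4]
PUSH 6  : [-4, 6]
ADD     : [2]
PUSH 7  : [2, 7]
SUB     : [-5]
DUP     : [-5, -5]
SWAP    : [-5, -5]
LT      : [0]
STORE 2 : []
PUSH -4 : [-4]
NEG     : [4]
LOAD 2  : [4, 0]
SWAP    : [0, 4]
SWAP    : [4, 0]
PUSH 7  : [4, 0, 7]
OVER    : [4, 0, 7, 0]
SWAP    : [4, 0, 0, 7]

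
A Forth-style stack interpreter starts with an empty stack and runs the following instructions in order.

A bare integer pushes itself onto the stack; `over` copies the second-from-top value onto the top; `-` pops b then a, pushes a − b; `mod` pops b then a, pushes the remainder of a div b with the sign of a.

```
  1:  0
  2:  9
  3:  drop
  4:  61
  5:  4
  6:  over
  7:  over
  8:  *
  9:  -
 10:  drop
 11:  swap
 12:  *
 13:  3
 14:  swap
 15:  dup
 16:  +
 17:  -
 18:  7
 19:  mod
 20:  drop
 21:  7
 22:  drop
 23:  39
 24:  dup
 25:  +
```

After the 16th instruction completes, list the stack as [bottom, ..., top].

[3, 0]

0    : [0]
9    : [0, 9]
drop : [0]
61   : [0, 61]
4    : [0, 61, 4]
over : [0, 61, 4, 61]
over : [0, 61, 4, 61, 4]
*    : [0, 61, 4, 244]
-    : [0, 61, -240]
drop : [0, 61]
swap : [61, 0]
*    : [0]
3    : [0, 3]
swap : [3, 0]
dup  : [3, 0, 0]
+    : [3, 0]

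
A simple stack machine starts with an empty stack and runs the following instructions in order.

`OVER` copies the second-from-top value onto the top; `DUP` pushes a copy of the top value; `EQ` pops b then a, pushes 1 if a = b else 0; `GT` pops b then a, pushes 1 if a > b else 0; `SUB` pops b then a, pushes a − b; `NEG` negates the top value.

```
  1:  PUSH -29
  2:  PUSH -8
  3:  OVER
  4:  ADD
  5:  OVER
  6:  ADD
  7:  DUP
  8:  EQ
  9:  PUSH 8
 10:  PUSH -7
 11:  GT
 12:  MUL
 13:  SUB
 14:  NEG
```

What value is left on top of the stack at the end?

30

PUSH -29 → [-29]
PUSH -8  → [-29, -8]
OVER     → [-29, -8, -29]
ADD      → [-29, -37]
OVER     → [-29, -37, -29]
ADD      → [-29, -66]
DUP      → [-29, -66, -66]
EQ       → [-29, 1]
PUSH 8   → [-29, 1, 8]
PUSH -7  → [-29, 1, 8, -7]
GT       → [-29, 1, 1]
MUL      → [-29, 1]
SUB      → [-30]
NEG      → [30]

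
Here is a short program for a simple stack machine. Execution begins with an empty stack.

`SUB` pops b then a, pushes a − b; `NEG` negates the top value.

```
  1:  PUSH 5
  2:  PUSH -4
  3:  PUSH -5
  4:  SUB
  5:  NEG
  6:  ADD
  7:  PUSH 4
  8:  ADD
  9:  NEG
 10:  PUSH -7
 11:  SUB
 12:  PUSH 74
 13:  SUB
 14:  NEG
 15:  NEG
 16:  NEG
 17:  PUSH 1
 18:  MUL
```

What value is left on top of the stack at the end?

75

PUSH 5   5
PUSH -4  5 -4
PUSH -5  5 -4 -5
SUB      5 1
NEG      5 -1
ADD      4
PUSH 4   4 4
ADD      8
NEG      -8
PUSH -7  -8 -7
SUB      -1
PUSH 74  -1 74
SUB      -75
NEG      75
NEG      -75
NEG      75
PUSH 1   75 1
MUL      75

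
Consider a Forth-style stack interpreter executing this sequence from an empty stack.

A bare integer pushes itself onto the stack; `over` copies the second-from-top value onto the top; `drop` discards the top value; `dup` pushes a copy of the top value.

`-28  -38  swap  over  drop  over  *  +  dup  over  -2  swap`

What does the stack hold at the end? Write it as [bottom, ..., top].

[1026, 1026, -2, 1026]

-28  : -28
-38  : -28 -38
swap : -38 -28
over : -38 -28 -38
drop : -38 -28
over : -38 -28 -38
*    : -38 1064
+    : 1026
dup  : 1026 1026
over : 1026 1026 1026
-2   : 1026 1026 1026 -2
swap : 1026 1026 -2 1026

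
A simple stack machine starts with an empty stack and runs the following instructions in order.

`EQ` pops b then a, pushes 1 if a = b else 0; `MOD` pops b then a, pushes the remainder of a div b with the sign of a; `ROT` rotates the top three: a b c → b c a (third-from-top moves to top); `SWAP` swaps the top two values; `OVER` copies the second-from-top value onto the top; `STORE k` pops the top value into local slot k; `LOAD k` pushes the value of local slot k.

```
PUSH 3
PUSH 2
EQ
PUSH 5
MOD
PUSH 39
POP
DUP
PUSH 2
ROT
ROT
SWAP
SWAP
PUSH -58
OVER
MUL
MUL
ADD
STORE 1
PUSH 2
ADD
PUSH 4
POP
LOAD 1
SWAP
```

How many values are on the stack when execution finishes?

PUSH 3    [3]
PUSH 2    [3, 2]
EQ        [0]
PUSH 5    [0, 5]
MOD       [0]
PUSH 39   [0, 39]
POP       [0]
DUP       [0, 0]
PUSH 2    [0, 0, 2]
ROT       [0, 2, 0]
ROT       [2, 0, 0]
SWAP      [2, 0, 0]
SWAP      [2, 0, 0]
PUSH -58  [2, 0, 0, -58]
OVER      [2, 0, 0, -58, 0]
MUL       [2, 0, 0, 0]
MUL       [2, 0, 0]
ADD       [2, 0]
STORE 1   [2]
PUSH 2    [2, 2]
ADD       [4]
PUSH 4    [4, 4]
POP       [4]
LOAD 1    [4, 0]
SWAP      [0, 4]

2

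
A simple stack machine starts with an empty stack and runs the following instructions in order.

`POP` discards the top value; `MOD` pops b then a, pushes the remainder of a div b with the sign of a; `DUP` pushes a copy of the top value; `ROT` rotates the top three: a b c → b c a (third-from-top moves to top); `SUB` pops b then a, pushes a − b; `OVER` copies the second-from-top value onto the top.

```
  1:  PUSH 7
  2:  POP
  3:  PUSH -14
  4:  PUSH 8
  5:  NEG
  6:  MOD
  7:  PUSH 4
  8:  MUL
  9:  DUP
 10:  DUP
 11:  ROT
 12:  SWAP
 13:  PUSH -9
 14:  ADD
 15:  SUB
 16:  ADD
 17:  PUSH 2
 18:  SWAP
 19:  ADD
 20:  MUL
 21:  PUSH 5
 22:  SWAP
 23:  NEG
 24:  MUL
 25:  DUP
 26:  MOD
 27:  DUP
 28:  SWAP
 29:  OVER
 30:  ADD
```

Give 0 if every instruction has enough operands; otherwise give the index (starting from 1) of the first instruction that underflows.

PUSH 7   : [7]
POP      : []
PUSH -14 : [-14]
PUSH 8   : [-14, 8]
NEG      : [-14, -8]
MOD      : [-6]
PUSH 4   : [-6, 4]
MUL      : [-24]
DUP      : [-24, -24]
DUP      : [-24, -24, -24]
ROT      : [-24, -24, -24]
SWAP     : [-24, -24, -24]
PUSH -9  : [-24, -24, -24, -9]
ADD      : [-24, -24, -33]
SUB      : [-24, 9]
ADD      : [-15]
PUSH 2   : [-15, 2]
SWAP     : [2, -15]
ADD      : [-13]
MUL  — needs 2 operands, stack has 1 → underflow

20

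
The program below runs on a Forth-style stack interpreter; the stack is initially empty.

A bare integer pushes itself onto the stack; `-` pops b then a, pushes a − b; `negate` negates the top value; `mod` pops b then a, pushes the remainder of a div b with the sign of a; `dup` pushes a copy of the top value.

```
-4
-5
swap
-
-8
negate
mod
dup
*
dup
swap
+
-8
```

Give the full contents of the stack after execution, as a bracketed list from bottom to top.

-4      [-4]
-5      [-4, -5]
swap    [-5, -4]
-       [-1]
-8      [-1, -8]
negate  [-1, 8]
mod     [-1]
dup     [-1, -1]
*       [1]
dup     [1, 1]
swap    [1, 1]
+       [2]
-8      [2, -8]

[2, -8]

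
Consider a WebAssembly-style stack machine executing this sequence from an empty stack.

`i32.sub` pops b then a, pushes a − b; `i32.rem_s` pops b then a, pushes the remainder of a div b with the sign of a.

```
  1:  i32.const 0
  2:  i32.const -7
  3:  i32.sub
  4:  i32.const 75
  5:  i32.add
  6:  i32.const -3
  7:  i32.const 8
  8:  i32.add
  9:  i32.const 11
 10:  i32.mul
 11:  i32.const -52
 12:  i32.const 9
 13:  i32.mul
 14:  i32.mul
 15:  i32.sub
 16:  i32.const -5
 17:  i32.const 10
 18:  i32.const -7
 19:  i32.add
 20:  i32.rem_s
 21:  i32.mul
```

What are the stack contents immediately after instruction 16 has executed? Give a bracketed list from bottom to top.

[25822, -5]

i32.const 0   → [0]
i32.const -7  → [0, -7]
i32.sub       → [7]
i32.const 75  → [7, 75]
i32.add       → [82]
i32.const -3  → [82, -3]
i32.const 8   → [82, -3, 8]
i32.add       → [82, 5]
i32.const 11  → [82, 5, 11]
i32.mul       → [82, 55]
i32.const -52 → [82, 55, -52]
i32.const 9   → [82, 55, -52, 9]
i32.mul       → [82, 55, -468]
i32.mul       → [82, -25740]
i32.sub       → [25822]
i32.const -5  → [25822, -5]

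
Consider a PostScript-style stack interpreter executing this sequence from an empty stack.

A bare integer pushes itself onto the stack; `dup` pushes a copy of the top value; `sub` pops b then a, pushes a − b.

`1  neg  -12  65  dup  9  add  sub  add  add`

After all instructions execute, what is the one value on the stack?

-22

1   : 1
neg : -1
-12 : -1 -12
65  : -1 -12 65
dup : -1 -12 65 65
9   : -1 -12 65 65 9
add : -1 -12 65 74
sub : -1 -12 -9
add : -1 -21
add : -22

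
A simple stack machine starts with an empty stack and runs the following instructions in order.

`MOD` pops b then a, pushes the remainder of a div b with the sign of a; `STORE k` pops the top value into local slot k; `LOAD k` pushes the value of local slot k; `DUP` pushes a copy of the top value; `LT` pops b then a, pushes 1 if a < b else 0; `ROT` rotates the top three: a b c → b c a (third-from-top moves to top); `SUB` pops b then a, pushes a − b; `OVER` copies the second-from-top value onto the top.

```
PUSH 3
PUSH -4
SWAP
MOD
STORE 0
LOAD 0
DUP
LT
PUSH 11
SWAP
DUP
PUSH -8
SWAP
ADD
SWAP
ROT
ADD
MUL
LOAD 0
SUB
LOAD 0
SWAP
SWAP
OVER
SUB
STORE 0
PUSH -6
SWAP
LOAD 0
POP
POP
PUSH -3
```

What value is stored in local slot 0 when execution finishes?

PUSH 3  → 3
PUSH -4 → 3 -4
SWAP    → -4 3
MOD     → -1
STORE 0 → (empty)
LOAD 0  → -1
DUP     → -1 -1
LT      → 0
PUSH 11 → 0 11
SWAP    → 11 0
DUP     → 11 0 0
PUSH -8 → 11 0 0 -8
SWAP    → 11 0 -8 0
ADD     → 11 0 -8
SWAP    → 11 -8 0
ROT     → -8 0 11
ADD     → -8 11
MUL     → -88
LOAD 0  → -88 -1
SUB     → -87
LOAD 0  → -87 -1
SWAP    → -1 -87
SWAP    → -87 -1
OVER    → -87 -1 -87
SUB     → -87 86
STORE 0 → -87
PUSH -6 → -87 -6
SWAP    → -6 -87
LOAD 0  → -6 -87 86
POP     → -6 -87
POP     → -6
PUSH -3 → -6 -3

86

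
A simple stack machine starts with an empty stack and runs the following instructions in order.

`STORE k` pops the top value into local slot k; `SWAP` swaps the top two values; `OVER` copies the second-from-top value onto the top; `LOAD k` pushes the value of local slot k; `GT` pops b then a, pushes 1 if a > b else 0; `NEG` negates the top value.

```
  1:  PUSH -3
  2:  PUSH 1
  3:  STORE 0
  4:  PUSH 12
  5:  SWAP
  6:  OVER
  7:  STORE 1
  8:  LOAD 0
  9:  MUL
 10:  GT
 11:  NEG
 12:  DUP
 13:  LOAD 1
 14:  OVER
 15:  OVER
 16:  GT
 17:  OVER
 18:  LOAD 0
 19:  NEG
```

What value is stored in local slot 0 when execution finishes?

PUSH -3 : -3
PUSH 1  : -3 1
STORE 0 : -3
PUSH 12 : -3 12
SWAP    : 12 -3
OVER    : 12 -3 12
STORE 1 : 12 -3
LOAD 0  : 12 -3 1
MUL     : 12 -3
GT      : 1
NEG     : -1
DUP     : -1 -1
LOAD 1  : -1 -1 12
OVER    : -1 -1 12 -1
OVER    : -1 -1 12 -1 12
GT      : -1 -1 12 0
OVER    : -1 -1 12 0 12
LOAD 0  : -1 -1 12 0 12 1
NEG     : -1 -1 12 0 12 -1

1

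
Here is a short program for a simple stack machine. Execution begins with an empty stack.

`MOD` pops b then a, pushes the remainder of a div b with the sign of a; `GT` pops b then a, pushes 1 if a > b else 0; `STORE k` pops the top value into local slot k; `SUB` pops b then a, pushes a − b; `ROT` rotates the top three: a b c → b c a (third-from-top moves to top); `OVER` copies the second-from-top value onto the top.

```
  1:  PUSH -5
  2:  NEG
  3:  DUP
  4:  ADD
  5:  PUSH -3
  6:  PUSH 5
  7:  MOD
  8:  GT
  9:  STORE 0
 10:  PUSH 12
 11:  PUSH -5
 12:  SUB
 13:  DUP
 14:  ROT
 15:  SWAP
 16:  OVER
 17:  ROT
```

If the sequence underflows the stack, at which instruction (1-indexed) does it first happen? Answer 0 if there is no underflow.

14

PUSH -5 → -5
NEG     → 5
DUP     → 5 5
ADD     → 10
PUSH -3 → 10 -3
PUSH 5  → 10 -3 5
MOD     → 10 -3
GT      → 1
STORE 0 → (empty)
PUSH 12 → 12
PUSH -5 → 12 -5
SUB     → 17
DUP     → 17 17
ROT  — needs 3 operands, stack has 2 → underflow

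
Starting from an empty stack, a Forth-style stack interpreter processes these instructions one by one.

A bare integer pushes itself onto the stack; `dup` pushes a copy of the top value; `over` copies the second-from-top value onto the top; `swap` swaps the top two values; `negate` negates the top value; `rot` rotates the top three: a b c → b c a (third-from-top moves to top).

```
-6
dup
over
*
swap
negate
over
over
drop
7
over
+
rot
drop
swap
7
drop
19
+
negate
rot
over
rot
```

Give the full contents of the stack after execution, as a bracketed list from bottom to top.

-6     → -6
dup    → -6 -6
over   → -6 -6 -6
*      → -6 36
swap   → 36 -6
negate → 36 6
over   → 36 6 36
over   → 36 6 36 6
drop   → 36 6 36
7      → 36 6 36 7
over   → 36 6 36 7 36
+      → 36 6 36 43
rot    → 36 36 43 6
drop   → 36 36 43
swap   → 36 43 36
7      → 36 43 36 7
drop   → 36 43 36
19     → 36 43 36 19
+      → 36 43 55
negate → 36 43 -55
rot    → 43 -55 36
over   → 43 -55 36 -55
rot    → 43 36 -55 -55

[43, 36, -55, -55]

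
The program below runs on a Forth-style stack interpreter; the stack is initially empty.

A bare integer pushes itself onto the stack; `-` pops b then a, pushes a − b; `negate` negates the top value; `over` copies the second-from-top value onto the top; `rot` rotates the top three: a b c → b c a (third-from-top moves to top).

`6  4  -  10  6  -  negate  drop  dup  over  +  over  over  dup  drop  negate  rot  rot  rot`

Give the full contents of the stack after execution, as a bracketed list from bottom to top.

[2, 4, 2, -4]

6      -> 6
4      -> 6 4
-      -> 2
10     -> 2 10
6      -> 2 10 6
-      -> 2 4
negate -> 2 -4
drop   -> 2
dup    -> 2 2
over   -> 2 2 2
+      -> 2 4
over   -> 2 4 2
over   -> 2 4 2 4
dup    -> 2 4 2 4 4
drop   -> 2 4 2 4
negate -> 2 4 2 -4
rot    -> 2 2 -4 4
rot    -> 2 -4 4 2
rot    -> 2 4 2 -4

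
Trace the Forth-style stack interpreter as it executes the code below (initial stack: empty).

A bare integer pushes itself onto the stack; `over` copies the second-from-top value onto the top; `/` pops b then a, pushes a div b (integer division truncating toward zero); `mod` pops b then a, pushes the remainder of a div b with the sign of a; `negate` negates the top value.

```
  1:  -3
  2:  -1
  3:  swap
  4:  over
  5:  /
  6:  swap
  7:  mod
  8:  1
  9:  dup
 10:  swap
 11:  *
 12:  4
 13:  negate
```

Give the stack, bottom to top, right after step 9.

-3   -> [-3]
-1   -> [-3, -1]
swap -> [-1, -3]
over -> [-1, -3, -1]
/    -> [-1, 3]
swap -> [3, -1]
mod  -> [0]
1    -> [0, 1]
dup  -> [0, 1, 1]

[0, 1, 1]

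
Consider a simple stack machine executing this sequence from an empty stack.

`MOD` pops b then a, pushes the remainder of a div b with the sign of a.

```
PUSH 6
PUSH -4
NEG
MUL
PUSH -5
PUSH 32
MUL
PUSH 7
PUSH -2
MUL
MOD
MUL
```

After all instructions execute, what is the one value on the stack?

-144

PUSH 6   6
PUSH -4  6 -4
NEG      6 4
MUL      24
PUSH -5  24 -5
PUSH 32  24 -5 32
MUL      24 -160
PUSH 7   24 -160 7
PUSH -2  24 -160 7 -2
MUL      24 -160 -14
MOD      24 -6
MUL      -144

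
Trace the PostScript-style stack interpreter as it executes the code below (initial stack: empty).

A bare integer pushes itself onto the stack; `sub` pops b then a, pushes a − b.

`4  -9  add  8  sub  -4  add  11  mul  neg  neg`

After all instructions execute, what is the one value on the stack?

4    [4]
-9   [4, -9]
add  [-5]
8    [-5, 8]
sub  [-13]
-4   [-13, -4]
add  [-17]
11   [-17, 11]
mul  [-187]
neg  [187]
neg  [-187]

-187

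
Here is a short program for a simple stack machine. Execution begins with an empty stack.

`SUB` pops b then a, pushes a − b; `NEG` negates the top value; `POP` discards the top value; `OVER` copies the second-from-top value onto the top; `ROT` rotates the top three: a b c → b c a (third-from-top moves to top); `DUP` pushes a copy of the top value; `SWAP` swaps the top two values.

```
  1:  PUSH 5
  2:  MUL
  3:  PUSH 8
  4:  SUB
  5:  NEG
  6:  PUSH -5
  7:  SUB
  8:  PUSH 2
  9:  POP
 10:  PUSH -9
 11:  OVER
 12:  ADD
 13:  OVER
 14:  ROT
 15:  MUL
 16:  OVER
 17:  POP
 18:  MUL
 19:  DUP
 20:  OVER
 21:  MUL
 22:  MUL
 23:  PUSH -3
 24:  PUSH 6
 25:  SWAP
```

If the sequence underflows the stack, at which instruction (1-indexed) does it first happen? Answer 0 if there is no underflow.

PUSH 5  [5]
MUL  — needs 2 operands, stack has 1 → underflow

2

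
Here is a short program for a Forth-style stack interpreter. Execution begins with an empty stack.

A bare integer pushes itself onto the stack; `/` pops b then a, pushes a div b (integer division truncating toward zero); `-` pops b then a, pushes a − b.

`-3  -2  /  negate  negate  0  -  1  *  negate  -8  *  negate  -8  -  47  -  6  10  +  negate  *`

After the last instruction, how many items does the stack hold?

1

-3     → -3
-2     → -3 -2
/      → 1
negate → -1
negate → 1
0      → 1 0
-      → 1
1      → 1 1
*      → 1
negate → -1
-8     → -1 -8
*      → 8
negate → -8
-8     → -8 -8
-      → 0
47     → 0 47
-      → -47
6      → -47 6
10     → -47 6 10
+      → -47 16
negate → -47 -16
*      → 752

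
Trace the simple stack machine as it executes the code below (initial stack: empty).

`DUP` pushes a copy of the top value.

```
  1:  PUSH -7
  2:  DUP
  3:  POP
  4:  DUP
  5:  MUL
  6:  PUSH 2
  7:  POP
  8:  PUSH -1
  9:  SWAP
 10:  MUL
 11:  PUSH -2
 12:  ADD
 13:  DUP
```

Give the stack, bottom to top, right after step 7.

[49]

PUSH -7 : -7
DUP     : -7 -7
POP     : -7
DUP     : -7 -7
MUL     : 49
PUSH 2  : 49 2
POP     : 49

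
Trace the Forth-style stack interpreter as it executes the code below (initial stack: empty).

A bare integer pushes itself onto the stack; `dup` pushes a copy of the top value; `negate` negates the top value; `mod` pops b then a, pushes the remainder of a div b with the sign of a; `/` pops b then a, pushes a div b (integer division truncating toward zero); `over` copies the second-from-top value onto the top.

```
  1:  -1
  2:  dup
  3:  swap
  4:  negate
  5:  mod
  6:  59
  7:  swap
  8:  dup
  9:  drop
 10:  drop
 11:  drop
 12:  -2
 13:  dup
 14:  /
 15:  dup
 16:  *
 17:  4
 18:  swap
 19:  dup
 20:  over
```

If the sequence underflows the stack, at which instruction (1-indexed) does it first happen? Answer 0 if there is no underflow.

-1     : -1
dup    : -1 -1
swap   : -1 -1
negate : -1 1
mod    : 0
59     : 0 59
swap   : 59 0
dup    : 59 0 0
drop   : 59 0
drop   : 59
drop   : (empty)
-2     : -2
dup    : -2 -2
/      : 1
dup    : 1 1
*      : 1
4      : 1 4
swap   : 4 1
dup    : 4 1 1
over   : 4 1 1 1

0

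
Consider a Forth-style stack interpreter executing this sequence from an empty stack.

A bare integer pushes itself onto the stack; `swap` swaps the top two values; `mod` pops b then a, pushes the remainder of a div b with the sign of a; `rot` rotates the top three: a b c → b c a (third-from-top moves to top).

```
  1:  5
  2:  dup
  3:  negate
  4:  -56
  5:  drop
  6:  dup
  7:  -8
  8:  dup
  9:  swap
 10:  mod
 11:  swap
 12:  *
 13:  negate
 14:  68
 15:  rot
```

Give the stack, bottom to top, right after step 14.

5      → [5]
dup    → [5, 5]
negate → [5, -5]
-56    → [5, -5, -56]
drop   → [5, -5]
dup    → [5, -5, -5]
-8     → [5, -5, -5, -8]
dup    → [5, -5, -5, -8, -8]
swap   → [5, -5, -5, -8, -8]
mod    → [5, -5, -5, 0]
swap   → [5, -5, 0, -5]
*      → [5, -5, 0]
negate → [5, -5, 0]
68     → [5, -5, 0, 68]

[5, -5, 0, 68]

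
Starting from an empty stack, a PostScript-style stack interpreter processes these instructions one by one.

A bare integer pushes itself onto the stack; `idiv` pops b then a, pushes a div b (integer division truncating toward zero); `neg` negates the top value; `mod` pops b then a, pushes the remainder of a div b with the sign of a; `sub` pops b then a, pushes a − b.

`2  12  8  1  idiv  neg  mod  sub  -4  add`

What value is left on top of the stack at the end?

-6

2    → [2]
12   → [2, 12]
8    → [2, 12, 8]
1    → [2, 12, 8, 1]
idiv → [2, 12, 8]
neg  → [2, 12, -8]
mod  → [2, 4]
sub  → [-2]
-4   → [-2, -4]
add  → [-6]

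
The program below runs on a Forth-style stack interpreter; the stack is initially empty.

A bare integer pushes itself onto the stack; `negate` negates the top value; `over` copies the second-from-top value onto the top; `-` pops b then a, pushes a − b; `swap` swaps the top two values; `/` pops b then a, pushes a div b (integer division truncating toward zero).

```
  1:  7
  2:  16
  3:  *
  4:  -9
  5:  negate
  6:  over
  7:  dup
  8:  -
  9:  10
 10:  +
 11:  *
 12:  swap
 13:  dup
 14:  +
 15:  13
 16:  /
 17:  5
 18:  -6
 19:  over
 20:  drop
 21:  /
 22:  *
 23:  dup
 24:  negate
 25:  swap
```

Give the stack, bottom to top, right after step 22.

[90, 0]

7      -> [7]
16     -> [7, 16]
*      -> [112]
-9     -> [112, -9]
negate -> [112, 9]
over   -> [112, 9, 112]
dup    -> [112, 9, 112, 112]
-      -> [112, 9, 0]
10     -> [112, 9, 0, 10]
+      -> [112, 9, 10]
*      -> [112, 90]
swap   -> [90, 112]
dup    -> [90, 112, 112]
+      -> [90, 224]
13     -> [90, 224, 13]
/      -> [90, 17]
5      -> [90, 17, 5]
-6     -> [90, 17, 5, -6]
over   -> [90, 17, 5, -6, 5]
drop   -> [90, 17, 5, -6]
/      -> [90, 17, 0]
*      -> [90, 0]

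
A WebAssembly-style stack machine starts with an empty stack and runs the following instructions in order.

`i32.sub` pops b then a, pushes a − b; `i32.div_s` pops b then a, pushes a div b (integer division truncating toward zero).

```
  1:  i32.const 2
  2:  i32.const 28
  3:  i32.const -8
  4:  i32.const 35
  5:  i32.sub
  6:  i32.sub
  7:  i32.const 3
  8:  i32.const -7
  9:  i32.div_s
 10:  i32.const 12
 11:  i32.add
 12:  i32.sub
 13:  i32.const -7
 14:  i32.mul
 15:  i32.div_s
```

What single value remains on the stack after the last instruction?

i32.const 2  -> [2]
i32.const 28 -> [2, 28]
i32.const -8 -> [2, 28, -8]
i32.const 35 -> [2, 28, -8, 35]
i32.sub      -> [2, 28, -43]
i32.sub      -> [2, 71]
i32.const 3  -> [2, 71, 3]
i32.const -7 -> [2, 71, 3, -7]
i32.div_s    -> [2, 71, 0]
i32.const 12 -> [2, 71, 0, 12]
i32.add      -> [2, 71, 12]
i32.sub      -> [2, 59]
i32.const -7 -> [2, 59, -7]
i32.mul      -> [2, -413]
i32.div_s    -> [0]

0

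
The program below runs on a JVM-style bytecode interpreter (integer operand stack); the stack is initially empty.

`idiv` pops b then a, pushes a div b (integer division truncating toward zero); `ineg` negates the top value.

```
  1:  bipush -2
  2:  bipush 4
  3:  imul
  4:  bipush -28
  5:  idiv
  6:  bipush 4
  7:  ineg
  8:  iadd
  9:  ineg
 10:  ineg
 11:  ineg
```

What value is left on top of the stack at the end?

bipush -2  : [-2]
bipush 4   : [-2, 4]
imul       : [-8]
bipush -28 : [-8, -28]
idiv       : [0]
bipush 4   : [0, 4]
ineg       : [0, -4]
iadd       : [-4]
ineg       : [4]
ineg       : [-4]
ineg       : [4]

4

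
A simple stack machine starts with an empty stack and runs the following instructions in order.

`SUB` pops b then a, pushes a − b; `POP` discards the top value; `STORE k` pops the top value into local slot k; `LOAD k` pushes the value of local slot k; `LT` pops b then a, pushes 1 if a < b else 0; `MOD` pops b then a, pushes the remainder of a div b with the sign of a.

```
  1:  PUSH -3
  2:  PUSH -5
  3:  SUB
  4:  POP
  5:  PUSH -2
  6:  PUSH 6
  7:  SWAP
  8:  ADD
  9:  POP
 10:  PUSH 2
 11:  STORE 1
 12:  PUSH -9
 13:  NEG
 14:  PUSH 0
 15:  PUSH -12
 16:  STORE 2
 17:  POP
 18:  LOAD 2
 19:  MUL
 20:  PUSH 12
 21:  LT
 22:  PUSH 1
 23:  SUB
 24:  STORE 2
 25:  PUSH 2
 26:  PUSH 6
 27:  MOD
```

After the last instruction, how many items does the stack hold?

1

PUSH -3  -> -3
PUSH -5  -> -3 -5
SUB      -> 2
POP      -> (empty)
PUSH -2  -> -2
PUSH 6   -> -2 6
SWAP     -> 6 -2
ADD      -> 4
POP      -> (empty)
PUSH 2   -> 2
STORE 1  -> (empty)
PUSH -9  -> -9
NEG      -> 9
PUSH 0   -> 9 0
PUSH -12 -> 9 0 -12
STORE 2  -> 9 0
POP      -> 9
LOAD 2   -> 9 -12
MUL      -> -108
PUSH 12  -> -108 12
LT       -> 1
PUSH 1   -> 1 1
SUB      -> 0
STORE 2  -> (empty)
PUSH 2   -> 2
PUSH 6   -> 2 6
MOD      -> 2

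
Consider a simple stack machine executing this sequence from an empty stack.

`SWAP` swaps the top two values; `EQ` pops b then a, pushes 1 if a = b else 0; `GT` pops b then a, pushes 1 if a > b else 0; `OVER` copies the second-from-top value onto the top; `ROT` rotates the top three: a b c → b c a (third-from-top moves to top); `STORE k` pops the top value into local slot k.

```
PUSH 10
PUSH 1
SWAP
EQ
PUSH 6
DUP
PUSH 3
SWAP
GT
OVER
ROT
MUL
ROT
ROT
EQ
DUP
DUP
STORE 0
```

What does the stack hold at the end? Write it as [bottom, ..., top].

PUSH 10  [10]
PUSH 1   [10, 1]
SWAP     [1, 10]
EQ       [0]
PUSH 6   [0, 6]
DUP      [0, 6, 6]
PUSH 3   [0, 6, 6, 3]
SWAP     [0, 6, 3, 6]
GT       [0, 6, 0]
OVER     [0, 6, 0, 6]
ROT      [0, 0, 6, 6]
MUL      [0, 0, 36]
ROT      [0, 36, 0]
ROT      [36, 0, 0]
EQ       [36, 1]
DUP      [36, 1, 1]
DUP      [36, 1, 1, 1]
STORE 0  [36, 1, 1]

[36, 1, 1]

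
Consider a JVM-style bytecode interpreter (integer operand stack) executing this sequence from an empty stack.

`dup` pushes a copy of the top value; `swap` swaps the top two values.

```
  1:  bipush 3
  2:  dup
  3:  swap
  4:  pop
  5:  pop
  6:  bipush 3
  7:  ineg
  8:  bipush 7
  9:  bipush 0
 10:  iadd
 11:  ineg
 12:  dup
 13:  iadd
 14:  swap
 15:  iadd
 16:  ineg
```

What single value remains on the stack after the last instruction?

bipush 3  [3]
dup       [3, 3]
swap      [3, 3]
pop       [3]
pop       []
bipush 3  [3]
ineg      [-3]
bipush 7  [-3, 7]
bipush 0  [-3, 7, 0]
iadd      [-3, 7]
ineg      [-3, -7]
dup       [-3, -7, -7]
iadd      [-3, -14]
swap      [-14, -3]
iadd      [-17]
ineg      [17]

17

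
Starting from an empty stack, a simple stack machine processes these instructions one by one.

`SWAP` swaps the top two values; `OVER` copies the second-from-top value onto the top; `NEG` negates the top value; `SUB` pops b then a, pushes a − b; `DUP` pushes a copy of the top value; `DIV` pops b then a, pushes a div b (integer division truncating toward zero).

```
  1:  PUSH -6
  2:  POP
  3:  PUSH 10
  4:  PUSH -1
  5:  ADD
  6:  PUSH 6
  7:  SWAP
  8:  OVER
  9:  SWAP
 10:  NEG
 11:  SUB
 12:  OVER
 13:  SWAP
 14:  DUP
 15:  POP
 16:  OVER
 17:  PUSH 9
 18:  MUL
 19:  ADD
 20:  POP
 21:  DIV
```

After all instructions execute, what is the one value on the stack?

PUSH -6 → -6
POP     → (empty)
PUSH 10 → 10
PUSH -1 → 10 -1
ADD     → 9
PUSH 6  → 9 6
SWAP    → 6 9
OVER    → 6 9 6
SWAP    → 6 6 9
NEG     → 6 6 -9
SUB     → 6 15
OVER    → 6 15 6
SWAP    → 6 6 15
DUP     → 6 6 15 15
POP     → 6 6 15
OVER    → 6 6 15 6
PUSH 9  → 6 6 15 6 9
MUL     → 6 6 15 54
ADD     → 6 6 69
POP     → 6 6
DIV     → 1

1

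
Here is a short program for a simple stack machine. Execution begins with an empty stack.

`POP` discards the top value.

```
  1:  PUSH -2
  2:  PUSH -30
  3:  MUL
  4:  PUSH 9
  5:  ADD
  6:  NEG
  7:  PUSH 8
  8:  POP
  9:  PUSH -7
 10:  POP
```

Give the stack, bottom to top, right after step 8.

PUSH -2  → -2
PUSH -30 → -2 -30
MUL      → 60
PUSH 9   → 60 9
ADD      → 69
NEG      → -69
PUSH 8   → -69 8
POP      → -69

[-69]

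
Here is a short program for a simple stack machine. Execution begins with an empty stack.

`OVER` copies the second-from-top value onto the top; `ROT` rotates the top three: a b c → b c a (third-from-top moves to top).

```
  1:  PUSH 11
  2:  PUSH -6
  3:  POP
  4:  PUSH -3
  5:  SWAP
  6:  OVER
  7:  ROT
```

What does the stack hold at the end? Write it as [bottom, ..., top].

PUSH 11  11
PUSH -6  11 -6
POP      11
PUSH -3  11 -3
SWAP     -3 11
OVER     -3 11 -3
ROT      11 -3 -3

[11, -3, -3]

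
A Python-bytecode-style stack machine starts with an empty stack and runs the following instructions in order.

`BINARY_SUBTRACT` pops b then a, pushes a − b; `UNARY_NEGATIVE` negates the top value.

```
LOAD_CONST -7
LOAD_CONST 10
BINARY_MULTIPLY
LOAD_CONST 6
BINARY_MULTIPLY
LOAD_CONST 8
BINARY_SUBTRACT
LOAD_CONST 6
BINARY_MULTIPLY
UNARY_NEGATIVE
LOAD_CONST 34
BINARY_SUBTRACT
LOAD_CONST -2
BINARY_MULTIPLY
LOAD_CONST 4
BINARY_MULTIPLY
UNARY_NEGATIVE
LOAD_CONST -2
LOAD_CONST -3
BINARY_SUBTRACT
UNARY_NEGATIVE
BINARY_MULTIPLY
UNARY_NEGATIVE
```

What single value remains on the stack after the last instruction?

20272

LOAD_CONST -7    -7
LOAD_CONST 10    -7 10
BINARY_MULTIPLY  -70
LOAD_CONST 6     -70 6
BINARY_MULTIPLY  -420
LOAD_CONST 8     -420 8
BINARY_SUBTRACT  -428
LOAD_CONST 6     -428 6
BINARY_MULTIPLY  -2568
UNARY_NEGATIVE   2568
LOAD_CONST 34    2568 34
BINARY_SUBTRACT  2534
LOAD_CONST -2    2534 -2
BINARY_MULTIPLY  -5068
LOAD_CONST 4     -5068 4
BINARY_MULTIPLY  -20272
UNARY_NEGATIVE   20272
LOAD_CONST -2    20272 -2
LOAD_CONST -3    20272 -2 -3
BINARY_SUBTRACT  20272 1
UNARY_NEGATIVE   20272 -1
BINARY_MULTIPLY  -20272
UNARY_NEGATIVE   20272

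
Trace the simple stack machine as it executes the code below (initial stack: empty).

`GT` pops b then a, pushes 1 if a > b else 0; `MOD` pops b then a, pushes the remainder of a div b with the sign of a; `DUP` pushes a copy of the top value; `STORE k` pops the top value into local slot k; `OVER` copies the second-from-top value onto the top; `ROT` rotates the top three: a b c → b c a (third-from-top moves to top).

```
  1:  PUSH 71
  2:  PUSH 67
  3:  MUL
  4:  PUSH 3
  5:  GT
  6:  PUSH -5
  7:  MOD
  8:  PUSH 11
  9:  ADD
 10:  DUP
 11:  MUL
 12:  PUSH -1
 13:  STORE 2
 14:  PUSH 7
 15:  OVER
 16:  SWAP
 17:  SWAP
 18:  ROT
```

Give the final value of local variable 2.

PUSH 71 → 71
PUSH 67 → 71 67
MUL     → 4757
PUSH 3  → 4757 3
GT      → 1
PUSH -5 → 1 -5
MOD     → 1
PUSH 11 → 1 11
ADD     → 12
DUP     → 12 12
MUL     → 144
PUSH -1 → 144 -1
STORE 2 → 144
PUSH 7  → 144 7
OVER    → 144 7 144
SWAP    → 144 144 7
SWAP    → 144 7 144
ROT     → 7 144 144

-1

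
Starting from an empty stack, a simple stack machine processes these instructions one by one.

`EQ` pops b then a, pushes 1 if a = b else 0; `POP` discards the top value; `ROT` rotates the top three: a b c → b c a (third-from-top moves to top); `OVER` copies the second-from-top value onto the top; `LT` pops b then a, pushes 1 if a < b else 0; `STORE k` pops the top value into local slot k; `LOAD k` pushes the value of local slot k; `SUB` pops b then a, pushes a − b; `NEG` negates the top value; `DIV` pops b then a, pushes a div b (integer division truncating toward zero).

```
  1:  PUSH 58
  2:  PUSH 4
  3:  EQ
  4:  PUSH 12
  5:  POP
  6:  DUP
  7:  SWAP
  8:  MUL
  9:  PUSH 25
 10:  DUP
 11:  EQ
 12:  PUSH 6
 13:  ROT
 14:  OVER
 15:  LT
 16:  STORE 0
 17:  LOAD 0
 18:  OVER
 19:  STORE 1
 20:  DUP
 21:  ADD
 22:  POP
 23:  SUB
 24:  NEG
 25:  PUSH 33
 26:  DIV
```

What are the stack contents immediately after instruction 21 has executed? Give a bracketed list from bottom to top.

[1, 6, 2]

PUSH 58  58
PUSH 4   58 4
EQ       0
PUSH 12  0 12
POP      0
DUP      0 0
SWAP     0 0
MUL      0
PUSH 25  0 25
DUP      0 25 25
EQ       0 1
PUSH 6   0 1 6
ROT      1 6 0
OVER     1 6 0 6
LT       1 6 1
STORE 0  1 6
LOAD 0   1 6 1
OVER     1 6 1 6
STORE 1  1 6 1
DUP      1 6 1 1
ADD      1 6 2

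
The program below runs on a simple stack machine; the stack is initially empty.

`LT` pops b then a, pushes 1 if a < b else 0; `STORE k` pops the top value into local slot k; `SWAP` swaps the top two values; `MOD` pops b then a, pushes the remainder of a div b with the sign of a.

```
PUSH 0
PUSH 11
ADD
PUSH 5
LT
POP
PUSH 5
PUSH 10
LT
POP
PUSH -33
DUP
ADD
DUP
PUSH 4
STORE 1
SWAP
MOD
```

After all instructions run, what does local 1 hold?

4

PUSH 0   → [0]
PUSH 11  → [0, 11]
ADD      → [11]
PUSH 5   → [11, 5]
LT       → [0]
POP      → []
PUSH 5   → [5]
PUSH 10  → [5, 10]
LT       → [1]
POP      → []
PUSH -33 → [-33]
DUP      → [-33, -33]
ADD      → [-66]
DUP      → [-66, -66]
PUSH 4   → [-66, -66, 4]
STORE 1  → [-66, -66]
SWAP     → [-66, -66]
MOD      → [0]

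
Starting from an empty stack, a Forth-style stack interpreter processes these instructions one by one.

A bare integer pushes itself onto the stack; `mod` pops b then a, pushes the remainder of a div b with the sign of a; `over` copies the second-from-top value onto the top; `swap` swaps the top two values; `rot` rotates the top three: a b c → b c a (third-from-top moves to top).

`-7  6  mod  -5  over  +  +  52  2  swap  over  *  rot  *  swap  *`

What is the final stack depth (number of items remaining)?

1

-7   : [-7]
6    : [-7, 6]
mod  : [-1]
-5   : [-1, -5]
over : [-1, -5, -1]
+    : [-1, -6]
+    : [-7]
52   : [-7, 52]
2    : [-7, 52, 2]
swap : [-7, 2, 52]
over : [-7, 2, 52, 2]
*    : [-7, 2, 104]
rot  : [2, 104, -7]
*    : [2, -728]
swap : [-728, 2]
*    : [-1456]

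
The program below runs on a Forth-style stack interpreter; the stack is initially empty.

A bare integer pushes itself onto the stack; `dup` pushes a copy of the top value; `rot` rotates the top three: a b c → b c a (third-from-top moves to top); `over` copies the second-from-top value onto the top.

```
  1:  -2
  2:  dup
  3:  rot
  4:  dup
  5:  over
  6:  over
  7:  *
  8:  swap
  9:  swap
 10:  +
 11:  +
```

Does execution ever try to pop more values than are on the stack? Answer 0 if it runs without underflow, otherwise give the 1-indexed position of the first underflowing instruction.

3

-2   [-2]
dup  [-2, -2]
rot  — needs 3 operands, stack has 2 → underflow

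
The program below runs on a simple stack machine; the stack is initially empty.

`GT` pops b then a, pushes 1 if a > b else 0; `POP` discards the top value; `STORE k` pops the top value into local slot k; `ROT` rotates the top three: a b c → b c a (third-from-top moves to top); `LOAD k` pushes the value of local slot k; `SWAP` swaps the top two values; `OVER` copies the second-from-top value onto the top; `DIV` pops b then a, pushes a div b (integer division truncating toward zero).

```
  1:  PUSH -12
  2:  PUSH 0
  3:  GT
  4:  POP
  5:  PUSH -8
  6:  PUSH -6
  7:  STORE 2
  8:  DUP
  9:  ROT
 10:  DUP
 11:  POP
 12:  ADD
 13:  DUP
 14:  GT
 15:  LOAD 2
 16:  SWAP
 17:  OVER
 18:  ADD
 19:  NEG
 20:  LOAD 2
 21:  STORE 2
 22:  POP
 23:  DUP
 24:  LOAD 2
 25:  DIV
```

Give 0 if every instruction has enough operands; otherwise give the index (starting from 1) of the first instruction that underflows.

9

PUSH -12 : [-12]
PUSH 0   : [-12, 0]
GT       : [0]
POP      : []
PUSH -8  : [-8]
PUSH -6  : [-8, -6]
STORE 2  : [-8]
DUP      : [-8, -8]
ROT  — needs 3 operands, stack has 2 → underflow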